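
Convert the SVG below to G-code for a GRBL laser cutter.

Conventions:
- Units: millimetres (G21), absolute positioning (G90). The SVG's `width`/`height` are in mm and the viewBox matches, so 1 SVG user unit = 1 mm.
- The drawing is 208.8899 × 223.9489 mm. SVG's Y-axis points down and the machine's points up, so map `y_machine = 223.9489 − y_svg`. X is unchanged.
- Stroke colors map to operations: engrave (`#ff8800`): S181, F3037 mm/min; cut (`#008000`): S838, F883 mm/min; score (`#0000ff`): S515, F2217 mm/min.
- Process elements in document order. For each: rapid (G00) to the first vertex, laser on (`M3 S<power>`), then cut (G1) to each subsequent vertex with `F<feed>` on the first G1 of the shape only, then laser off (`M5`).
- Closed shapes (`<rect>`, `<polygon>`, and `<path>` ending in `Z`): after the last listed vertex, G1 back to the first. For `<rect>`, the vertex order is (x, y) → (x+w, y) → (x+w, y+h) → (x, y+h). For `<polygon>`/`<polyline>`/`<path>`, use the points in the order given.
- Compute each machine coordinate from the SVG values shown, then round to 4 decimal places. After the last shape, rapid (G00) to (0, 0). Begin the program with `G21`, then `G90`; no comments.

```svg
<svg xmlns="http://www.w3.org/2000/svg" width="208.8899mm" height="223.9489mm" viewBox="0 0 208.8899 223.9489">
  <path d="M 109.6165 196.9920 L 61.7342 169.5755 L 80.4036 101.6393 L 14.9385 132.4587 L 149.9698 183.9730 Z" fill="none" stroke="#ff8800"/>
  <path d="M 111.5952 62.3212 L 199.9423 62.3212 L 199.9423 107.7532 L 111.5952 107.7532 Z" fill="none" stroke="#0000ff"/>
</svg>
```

G21
G90
G00 X109.6165 Y26.9569
M3 S181
G1 X61.7342 Y54.3734 F3037
G1 X80.4036 Y122.3096
G1 X14.9385 Y91.4902
G1 X149.9698 Y39.9759
G1 X109.6165 Y26.9569
M5
G00 X111.5952 Y161.6277
M3 S515
G1 X199.9423 Y161.6277 F2217
G1 X199.9423 Y116.1957
G1 X111.5952 Y116.1957
G1 X111.5952 Y161.6277
M5
G00 X0.0000 Y0.0000

Since the viewBox matches the mm dimensions, user units are millimetres directly. The only transform is the Y-flip y_m = 223.9489 − y_svg.

Shape 1 is a closed polygon drawn with `<path>`. Its stroke #ff8800 means engrave at S181, F3037. After flipping Y the toolpath is (109.6165,26.9569) → (61.7342,54.3734) → (80.4036,122.3096) → (14.9385,91.4902) → (149.9698,39.9759) → (109.6165,26.9569), returning to the start.

Shape 2 is a rectangle drawn with `<path>`. Its stroke #0000ff means score at S515, F2217. After flipping Y the toolpath is (111.5952,161.6277) → (199.9423,161.6277) → (199.9423,116.1957) → (111.5952,116.1957) → (111.5952,161.6277), returning to the start.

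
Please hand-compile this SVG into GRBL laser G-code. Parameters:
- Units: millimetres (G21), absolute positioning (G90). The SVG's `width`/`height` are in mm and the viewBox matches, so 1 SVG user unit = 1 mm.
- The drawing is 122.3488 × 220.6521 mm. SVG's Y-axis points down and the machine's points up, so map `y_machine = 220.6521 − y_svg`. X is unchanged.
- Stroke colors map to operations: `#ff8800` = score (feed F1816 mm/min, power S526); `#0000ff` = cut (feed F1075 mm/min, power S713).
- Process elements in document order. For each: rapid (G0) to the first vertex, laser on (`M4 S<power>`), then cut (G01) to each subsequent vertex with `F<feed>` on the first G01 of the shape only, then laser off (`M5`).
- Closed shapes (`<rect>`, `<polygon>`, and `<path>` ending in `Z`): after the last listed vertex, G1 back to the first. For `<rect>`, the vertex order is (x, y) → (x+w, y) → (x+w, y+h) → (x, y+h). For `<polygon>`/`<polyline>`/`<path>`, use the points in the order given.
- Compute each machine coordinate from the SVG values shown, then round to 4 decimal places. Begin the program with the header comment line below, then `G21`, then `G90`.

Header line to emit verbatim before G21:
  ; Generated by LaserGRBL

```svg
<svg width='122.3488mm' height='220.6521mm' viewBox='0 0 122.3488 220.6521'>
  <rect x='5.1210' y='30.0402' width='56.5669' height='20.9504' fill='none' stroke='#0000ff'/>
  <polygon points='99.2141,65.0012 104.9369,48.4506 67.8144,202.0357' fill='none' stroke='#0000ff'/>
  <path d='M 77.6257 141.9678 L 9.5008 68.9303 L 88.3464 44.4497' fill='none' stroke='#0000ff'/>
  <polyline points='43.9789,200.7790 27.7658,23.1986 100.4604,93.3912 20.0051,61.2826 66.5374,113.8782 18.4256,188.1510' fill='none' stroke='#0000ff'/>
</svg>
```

; Generated by LaserGRBL
G21
G90
G0 X5.1210 Y190.6119
M4 S713
G01 X61.6879 Y190.6119 F1075
G01 X61.6879 Y169.6615
G01 X5.1210 Y169.6615
G01 X5.1210 Y190.6119
M5
G0 X99.2141 Y155.6509
M4 S713
G01 X104.9369 Y172.2015 F1075
G01 X67.8144 Y18.6164
G01 X99.2141 Y155.6509
M5
G0 X77.6257 Y78.6843
M4 S713
G01 X9.5008 Y151.7218 F1075
G01 X88.3464 Y176.2024
M5
G0 X43.9789 Y19.8731
M4 S713
G01 X27.7658 Y197.4535 F1075
G01 X100.4604 Y127.2609
G01 X20.0051 Y159.3695
G01 X66.5374 Y106.7739
G01 X18.4256 Y32.5011
M5

1 u = 1 mm; y_m = 220.6521 − y.

[1] `<rect>` rectangle, #0000ff→cut S713 F1075: (5.1210,190.6119) → (61.6879,190.6119) → (61.6879,169.6615) → (5.1210,169.6615) → (5.1210,190.6119) (closed)

[2] `<polygon>` closed polygon, #0000ff→cut S713 F1075: (99.2141,155.6509) → (104.9369,172.2015) → (67.8144,18.6164) → (99.2141,155.6509) (closed)

[3] `<path>` open polyline, #0000ff→cut S713 F1075: (77.6257,78.6843) → (9.5008,151.7218) → (88.3464,176.2024)

[4] `<polyline>` open polyline, #0000ff→cut S713 F1075: (43.9789,19.8731) → (27.7658,197.4535) → (100.4604,127.2609) → (20.0051,159.3695) → (66.5374,106.7739) → (18.4256,32.5011)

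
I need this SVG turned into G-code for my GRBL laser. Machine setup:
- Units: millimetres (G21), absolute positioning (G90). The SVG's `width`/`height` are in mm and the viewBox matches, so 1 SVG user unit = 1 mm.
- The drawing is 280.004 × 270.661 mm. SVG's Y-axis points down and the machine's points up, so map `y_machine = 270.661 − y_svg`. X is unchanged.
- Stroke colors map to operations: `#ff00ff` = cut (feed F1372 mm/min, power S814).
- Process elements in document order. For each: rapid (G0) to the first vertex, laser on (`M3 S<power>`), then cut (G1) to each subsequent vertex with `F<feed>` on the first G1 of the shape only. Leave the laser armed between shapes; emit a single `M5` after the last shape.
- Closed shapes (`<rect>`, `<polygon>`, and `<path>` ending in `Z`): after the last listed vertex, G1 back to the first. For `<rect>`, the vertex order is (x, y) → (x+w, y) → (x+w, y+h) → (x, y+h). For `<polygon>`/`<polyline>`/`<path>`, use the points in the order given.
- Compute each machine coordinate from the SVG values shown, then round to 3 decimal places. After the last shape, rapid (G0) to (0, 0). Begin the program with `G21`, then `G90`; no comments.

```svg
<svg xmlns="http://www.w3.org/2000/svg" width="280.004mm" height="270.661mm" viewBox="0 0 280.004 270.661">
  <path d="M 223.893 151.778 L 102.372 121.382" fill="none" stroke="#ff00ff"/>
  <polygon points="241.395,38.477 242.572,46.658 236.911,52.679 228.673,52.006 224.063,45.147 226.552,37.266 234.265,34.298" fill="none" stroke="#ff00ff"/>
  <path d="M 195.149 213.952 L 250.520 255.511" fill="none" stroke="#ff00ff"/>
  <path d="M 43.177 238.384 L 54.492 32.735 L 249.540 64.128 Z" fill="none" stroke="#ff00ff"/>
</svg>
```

G21
G90
G0 X223.893 Y118.883
M3 S814
G1 X102.372 Y149.279 F1372
G0 X241.395 Y232.184
M3 S814
G1 X242.572 Y224.003 F1372
G1 X236.911 Y217.982
G1 X228.673 Y218.655
G1 X224.063 Y225.514
G1 X226.552 Y233.395
G1 X234.265 Y236.363
G1 X241.395 Y232.184
G0 X195.149 Y56.709
M3 S814
G1 X250.520 Y15.150 F1372
G0 X43.177 Y32.277
M3 S814
G1 X54.492 Y237.926 F1372
G1 X249.540 Y206.533
G1 X43.177 Y32.277
M5
G0 X0.000 Y0.000

1 u = 1 mm; y_m = 270.661 − y.

[1] `<path>` line segment, #ff00ff→cut S814 F1372: (223.893,118.883) → (102.372,149.279)

[2] `<polygon>` regular polygon, #ff00ff→cut S814 F1372: (241.395,232.184) → (242.572,224.003) → (236.911,217.982) → (228.673,218.655) → (224.063,225.514) → (226.552,233.395) → (234.265,236.363) → (241.395,232.184) (closed)

[3] `<path>` line segment, #ff00ff→cut S814 F1372: (195.149,56.709) → (250.520,15.150)

[4] `<path>` closed polygon, #ff00ff→cut S814 F1372: (43.177,32.277) → (54.492,237.926) → (249.540,206.533) → (43.177,32.277) (closed)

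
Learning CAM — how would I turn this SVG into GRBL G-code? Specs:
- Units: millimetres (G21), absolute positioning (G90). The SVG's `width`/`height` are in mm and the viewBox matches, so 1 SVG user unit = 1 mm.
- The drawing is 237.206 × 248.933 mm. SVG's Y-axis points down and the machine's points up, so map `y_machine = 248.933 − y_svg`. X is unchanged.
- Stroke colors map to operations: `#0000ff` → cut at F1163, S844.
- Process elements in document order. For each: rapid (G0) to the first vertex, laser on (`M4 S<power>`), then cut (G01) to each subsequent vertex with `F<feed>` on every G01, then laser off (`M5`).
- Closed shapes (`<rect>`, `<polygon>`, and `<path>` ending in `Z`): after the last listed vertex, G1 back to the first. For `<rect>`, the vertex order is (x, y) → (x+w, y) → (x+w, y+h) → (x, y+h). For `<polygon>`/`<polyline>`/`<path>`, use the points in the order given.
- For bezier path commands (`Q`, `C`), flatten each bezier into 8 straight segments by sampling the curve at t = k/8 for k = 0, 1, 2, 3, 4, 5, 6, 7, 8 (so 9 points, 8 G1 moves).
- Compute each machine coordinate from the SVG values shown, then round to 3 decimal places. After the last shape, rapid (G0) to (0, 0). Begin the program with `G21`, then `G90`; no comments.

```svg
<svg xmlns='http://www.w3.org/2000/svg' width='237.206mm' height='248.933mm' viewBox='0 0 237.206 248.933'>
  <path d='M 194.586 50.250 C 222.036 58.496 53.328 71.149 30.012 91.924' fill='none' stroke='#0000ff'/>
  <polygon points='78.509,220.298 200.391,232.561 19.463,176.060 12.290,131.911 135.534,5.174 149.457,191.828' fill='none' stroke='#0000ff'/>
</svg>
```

G21
G90
G0 X194.586 Y198.683
M4 S844
G01 X196.352 Y195.377 F1163
G01 X183.731 Y191.614 F1163
G01 X160.725 Y187.351 F1163
G01 X131.336 Y182.544 F1163
G01 X99.568 Y177.150 F1163
G01 X69.423 Y171.125 F1163
G01 X44.904 Y164.426 F1163
G01 X30.012 Y157.009 F1163
M5
G0 X78.509 Y28.635
M4 S844
G01 X200.391 Y16.372 F1163
G01 X19.463 Y72.873 F1163
G01 X12.290 Y117.022 F1163
G01 X135.534 Y243.759 F1163
G01 X149.457 Y57.105 F1163
G01 X78.509 Y28.635 F1163
M5
G0 X0.000 Y0.000

1 u = 1 mm; y_m = 248.933 − y.

[1] `<path>` cubic bezier, #0000ff→cut S844 F1163: (194.586,198.683) → (196.352,195.377) → (183.731,191.614) → (160.725,187.351) → (131.336,182.544) → (99.568,177.150) → (69.423,171.125) → (44.904,164.426) → (30.012,157.009)

[2] `<polygon>` closed polygon, #0000ff→cut S844 F1163: (78.509,28.635) → (200.391,16.372) → (19.463,72.873) → (12.290,117.022) → (135.534,243.759) → (149.457,57.105) → (78.509,28.635) (closed)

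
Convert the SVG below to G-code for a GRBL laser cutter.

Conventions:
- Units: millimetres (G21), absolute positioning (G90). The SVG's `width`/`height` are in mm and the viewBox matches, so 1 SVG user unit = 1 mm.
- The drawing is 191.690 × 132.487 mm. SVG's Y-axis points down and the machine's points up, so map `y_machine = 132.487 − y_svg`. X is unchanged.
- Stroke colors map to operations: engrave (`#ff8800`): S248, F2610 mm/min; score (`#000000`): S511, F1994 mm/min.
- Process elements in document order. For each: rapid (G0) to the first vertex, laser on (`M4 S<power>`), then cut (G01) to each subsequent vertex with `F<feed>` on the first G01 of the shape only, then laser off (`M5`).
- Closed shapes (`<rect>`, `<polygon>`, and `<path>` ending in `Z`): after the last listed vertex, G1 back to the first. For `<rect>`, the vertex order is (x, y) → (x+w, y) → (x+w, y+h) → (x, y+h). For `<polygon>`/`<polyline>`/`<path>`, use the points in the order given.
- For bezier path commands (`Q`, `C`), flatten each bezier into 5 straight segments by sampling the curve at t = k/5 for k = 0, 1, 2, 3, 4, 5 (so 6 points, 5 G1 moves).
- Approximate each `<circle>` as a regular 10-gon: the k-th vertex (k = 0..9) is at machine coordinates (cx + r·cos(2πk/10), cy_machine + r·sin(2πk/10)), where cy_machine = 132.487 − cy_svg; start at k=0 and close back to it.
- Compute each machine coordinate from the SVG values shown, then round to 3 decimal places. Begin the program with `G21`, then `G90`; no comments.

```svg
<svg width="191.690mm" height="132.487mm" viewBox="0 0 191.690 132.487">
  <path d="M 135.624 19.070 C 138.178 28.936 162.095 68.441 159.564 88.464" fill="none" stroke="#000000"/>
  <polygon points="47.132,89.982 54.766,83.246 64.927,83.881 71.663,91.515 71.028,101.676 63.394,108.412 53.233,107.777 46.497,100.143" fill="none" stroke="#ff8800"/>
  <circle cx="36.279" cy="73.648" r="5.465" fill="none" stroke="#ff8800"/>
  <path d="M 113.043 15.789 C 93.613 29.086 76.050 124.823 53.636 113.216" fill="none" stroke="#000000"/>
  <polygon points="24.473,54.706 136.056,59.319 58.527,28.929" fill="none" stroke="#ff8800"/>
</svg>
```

1 u = 1 mm; y_m = 132.487 − y.

[1] `<path>` cubic bezier, #000000→score S511 F1994: (135.624,113.417) → (139.337,104.334) → (145.883,90.495) → (152.966,74.258) → (158.291,57.982) → (159.564,44.023)

[2] `<polygon>` regular polygon, #ff8800→engrave S248 F2610: (47.132,42.505) → (54.766,49.241) → (64.927,48.606) → (71.663,40.972) → (71.028,30.811) → (63.394,24.075) → (53.233,24.710) → (46.497,32.344) → (47.132,42.505) (closed)

[3] `<circle>` circle, #ff8800→engrave S248 F2610: (41.744,58.839) → (40.700,62.051) → (37.968,64.037) → (34.590,64.037) → (31.858,62.051) → (30.814,58.839) → (31.858,55.627) → (34.590,53.641) → (37.968,53.641) → (40.700,55.627) → (41.744,58.839) (closed)

[4] `<path>` cubic bezier, #000000→score S511 F1994: (113.043,116.698) → (101.555,100.345) → (90.193,73.317) → (78.634,44.722) → (66.556,23.670) → (53.636,19.271)

[5] `<polygon>` closed polygon, #ff8800→engrave S248 F2610: (24.473,77.781) → (136.056,73.168) → (58.527,103.558) → (24.473,77.781) (closed)

G21
G90
G0 X135.624 Y113.417
M4 S511
G01 X139.337 Y104.334 F1994
G01 X145.883 Y90.495
G01 X152.966 Y74.258
G01 X158.291 Y57.982
G01 X159.564 Y44.023
M5
G0 X47.132 Y42.505
M4 S248
G01 X54.766 Y49.241 F2610
G01 X64.927 Y48.606
G01 X71.663 Y40.972
G01 X71.028 Y30.811
G01 X63.394 Y24.075
G01 X53.233 Y24.710
G01 X46.497 Y32.344
G01 X47.132 Y42.505
M5
G0 X41.744 Y58.839
M4 S248
G01 X40.700 Y62.051 F2610
G01 X37.968 Y64.037
G01 X34.590 Y64.037
G01 X31.858 Y62.051
G01 X30.814 Y58.839
G01 X31.858 Y55.627
G01 X34.590 Y53.641
G01 X37.968 Y53.641
G01 X40.700 Y55.627
G01 X41.744 Y58.839
M5
G0 X113.043 Y116.698
M4 S511
G01 X101.555 Y100.345 F1994
G01 X90.193 Y73.317
G01 X78.634 Y44.722
G01 X66.556 Y23.670
G01 X53.636 Y19.271
M5
G0 X24.473 Y77.781
M4 S248
G01 X136.056 Y73.168 F2610
G01 X58.527 Y103.558
G01 X24.473 Y77.781
M5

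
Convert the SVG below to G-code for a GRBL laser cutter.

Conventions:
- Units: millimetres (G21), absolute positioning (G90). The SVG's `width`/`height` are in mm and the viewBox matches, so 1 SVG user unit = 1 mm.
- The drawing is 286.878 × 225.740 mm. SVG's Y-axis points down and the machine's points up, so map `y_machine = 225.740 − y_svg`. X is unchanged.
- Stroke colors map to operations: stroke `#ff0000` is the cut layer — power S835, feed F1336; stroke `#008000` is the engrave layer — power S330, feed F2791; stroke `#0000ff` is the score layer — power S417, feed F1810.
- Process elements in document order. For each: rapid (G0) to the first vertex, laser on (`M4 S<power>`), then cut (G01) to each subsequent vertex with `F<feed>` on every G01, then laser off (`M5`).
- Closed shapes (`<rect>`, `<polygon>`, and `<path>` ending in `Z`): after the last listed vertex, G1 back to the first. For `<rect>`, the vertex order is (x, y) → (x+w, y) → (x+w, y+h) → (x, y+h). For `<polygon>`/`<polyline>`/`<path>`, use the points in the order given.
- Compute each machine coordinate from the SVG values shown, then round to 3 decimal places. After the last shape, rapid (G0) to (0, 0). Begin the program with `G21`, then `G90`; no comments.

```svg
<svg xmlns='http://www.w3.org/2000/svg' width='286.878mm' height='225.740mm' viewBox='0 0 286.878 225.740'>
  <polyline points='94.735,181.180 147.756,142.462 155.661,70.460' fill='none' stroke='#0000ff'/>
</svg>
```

viewBox `0 0 286.878 225.740` with mm width/height → 1 unit = 1 mm. Flip: y_m = 225.740 − y_svg.

**Shape 1** — `<polyline>` open polyline, stroke `#0000ff` → score (S417, F1810). Machine vertices: (94.735,44.560) → (147.756,83.278) → (155.661,155.280). Open path.

G21
G90
G0 X94.735 Y44.560
M4 S417
G01 X147.756 Y83.278 F1810
G01 X155.661 Y155.280 F1810
M5
G0 X0.000 Y0.000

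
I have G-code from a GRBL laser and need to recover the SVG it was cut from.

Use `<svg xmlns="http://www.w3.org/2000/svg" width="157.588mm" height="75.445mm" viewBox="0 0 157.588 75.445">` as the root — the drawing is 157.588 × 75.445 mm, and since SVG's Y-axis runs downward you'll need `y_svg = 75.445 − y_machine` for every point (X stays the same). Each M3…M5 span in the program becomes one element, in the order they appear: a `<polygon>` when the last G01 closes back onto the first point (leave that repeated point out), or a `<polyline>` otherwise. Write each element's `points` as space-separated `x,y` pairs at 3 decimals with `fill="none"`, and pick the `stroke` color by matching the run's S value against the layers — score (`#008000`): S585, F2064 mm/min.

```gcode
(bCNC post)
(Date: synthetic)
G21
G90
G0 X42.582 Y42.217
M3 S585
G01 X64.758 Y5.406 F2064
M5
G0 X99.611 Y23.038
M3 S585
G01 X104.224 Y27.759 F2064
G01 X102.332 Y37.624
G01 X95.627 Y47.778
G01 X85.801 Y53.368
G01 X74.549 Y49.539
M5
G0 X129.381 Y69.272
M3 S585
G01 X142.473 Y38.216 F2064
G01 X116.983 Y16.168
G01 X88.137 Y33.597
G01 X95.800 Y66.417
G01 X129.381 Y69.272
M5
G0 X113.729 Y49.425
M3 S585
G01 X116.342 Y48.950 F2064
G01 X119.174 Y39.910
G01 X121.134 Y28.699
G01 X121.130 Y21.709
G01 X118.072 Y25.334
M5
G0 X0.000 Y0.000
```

y_svg = 75.445 − y_m. Every run uses S585, so all elements get stroke `#008000` (score).

[1] open run; points: 42.582,33.228 64.758,70.039

[2] open run; points: 99.611,52.407 104.224,47.686 102.332,37.821 95.627,27.667 85.801,22.077 74.549,25.906

[3] closed run; points: 129.381,6.173 142.473,37.229 116.983,59.277 88.137,41.848 95.800,9.028

[4] open run; points: 113.729,26.020 116.342,26.495 119.174,35.535 121.134,46.746 121.130,53.736 118.072,50.111

<svg xmlns="http://www.w3.org/2000/svg" width="157.588mm" height="75.445mm" viewBox="0 0 157.588 75.445">
  <polyline points="42.582,33.228 64.758,70.039" fill="none" stroke="#008000"/>
  <polyline points="99.611,52.407 104.224,47.686 102.332,37.821 95.627,27.667 85.801,22.077 74.549,25.906" fill="none" stroke="#008000"/>
  <polygon points="129.381,6.173 142.473,37.229 116.983,59.277 88.137,41.848 95.800,9.028" fill="none" stroke="#008000"/>
  <polyline points="113.729,26.020 116.342,26.495 119.174,35.535 121.134,46.746 121.130,53.736 118.072,50.111" fill="none" stroke="#008000"/>
</svg>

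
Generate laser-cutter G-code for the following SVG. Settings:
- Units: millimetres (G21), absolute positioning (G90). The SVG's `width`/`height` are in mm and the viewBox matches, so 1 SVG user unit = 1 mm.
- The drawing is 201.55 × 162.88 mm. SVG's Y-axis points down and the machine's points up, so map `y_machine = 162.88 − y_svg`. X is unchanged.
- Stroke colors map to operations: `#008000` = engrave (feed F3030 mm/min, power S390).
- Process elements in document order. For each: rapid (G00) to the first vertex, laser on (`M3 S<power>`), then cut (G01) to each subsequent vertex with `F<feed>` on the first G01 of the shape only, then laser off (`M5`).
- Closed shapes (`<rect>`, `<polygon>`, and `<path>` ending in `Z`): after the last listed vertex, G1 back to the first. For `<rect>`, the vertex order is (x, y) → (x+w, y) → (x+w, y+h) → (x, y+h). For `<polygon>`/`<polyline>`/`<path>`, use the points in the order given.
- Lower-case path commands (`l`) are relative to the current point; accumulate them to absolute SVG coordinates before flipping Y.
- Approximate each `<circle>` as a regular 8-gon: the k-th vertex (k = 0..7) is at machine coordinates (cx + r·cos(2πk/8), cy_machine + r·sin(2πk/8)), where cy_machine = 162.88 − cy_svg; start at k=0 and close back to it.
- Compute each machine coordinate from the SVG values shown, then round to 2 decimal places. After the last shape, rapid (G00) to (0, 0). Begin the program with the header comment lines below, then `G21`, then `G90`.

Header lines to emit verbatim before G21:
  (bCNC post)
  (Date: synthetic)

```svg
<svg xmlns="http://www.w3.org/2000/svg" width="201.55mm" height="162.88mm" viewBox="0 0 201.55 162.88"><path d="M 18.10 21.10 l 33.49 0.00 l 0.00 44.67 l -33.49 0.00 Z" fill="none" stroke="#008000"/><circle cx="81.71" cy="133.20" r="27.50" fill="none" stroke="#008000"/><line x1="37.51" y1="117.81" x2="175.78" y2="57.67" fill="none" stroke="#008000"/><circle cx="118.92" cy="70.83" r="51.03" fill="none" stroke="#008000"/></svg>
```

(bCNC post)
(Date: synthetic)
G21
G90
G00 X18.10 Y141.78
M3 S390
G01 X51.59 Y141.78 F3030
G01 X51.59 Y97.11
G01 X18.10 Y97.11
G01 X18.10 Y141.78
M5
G00 X109.21 Y29.68
M3 S390
G01 X101.16 Y49.13 F3030
G01 X81.71 Y57.18
G01 X62.26 Y49.13
G01 X54.21 Y29.68
G01 X62.26 Y10.23
G01 X81.71 Y2.18
G01 X101.16 Y10.23
G01 X109.21 Y29.68
M5
G00 X37.51 Y45.07
M3 S390
G01 X175.78 Y105.21 F3030
M5
G00 X169.95 Y92.05
M3 S390
G01 X155.00 Y128.13 F3030
G01 X118.92 Y143.08
G01 X82.84 Y128.13
G01 X67.89 Y92.05
G01 X82.84 Y55.97
G01 X118.92 Y41.02
G01 X155.00 Y55.97
G01 X169.95 Y92.05
M5
G00 X0.00 Y0.00

viewBox `0 0 201.55 162.88` with mm width/height → 1 unit = 1 mm. Flip: y_m = 162.88 − y_svg.

**Shape 1** — `<path>` rectangle, stroke `#008000` → engrave (S390, F3030). Machine vertices: (18.10,141.78) → (51.59,141.78) → (51.59,97.11) → (18.10,97.11) → (18.10,141.78). Closed: final G1 returns to the first vertex.

**Shape 2** — `<circle>` circle, stroke `#008000` → engrave (S390, F3030). Machine vertices: (109.21,29.68) → (101.16,49.13) → (81.71,57.18) → (62.26,49.13) → (54.21,29.68) → (62.26,10.23) → (81.71,2.18) → (101.16,10.23) → (109.21,29.68). Closed: final G1 returns to the first vertex.

**Shape 3** — `<line>` line segment, stroke `#008000` → engrave (S390, F3030). Machine vertices: (37.51,45.07) → (175.78,105.21). Open path.

**Shape 4** — `<circle>` circle, stroke `#008000` → engrave (S390, F3030). Machine vertices: (169.95,92.05) → (155.00,128.13) → (118.92,143.08) → (82.84,128.13) → (67.89,92.05) → (82.84,55.97) → (118.92,41.02) → (155.00,55.97) → (169.95,92.05). Closed: final G1 returns to the first vertex.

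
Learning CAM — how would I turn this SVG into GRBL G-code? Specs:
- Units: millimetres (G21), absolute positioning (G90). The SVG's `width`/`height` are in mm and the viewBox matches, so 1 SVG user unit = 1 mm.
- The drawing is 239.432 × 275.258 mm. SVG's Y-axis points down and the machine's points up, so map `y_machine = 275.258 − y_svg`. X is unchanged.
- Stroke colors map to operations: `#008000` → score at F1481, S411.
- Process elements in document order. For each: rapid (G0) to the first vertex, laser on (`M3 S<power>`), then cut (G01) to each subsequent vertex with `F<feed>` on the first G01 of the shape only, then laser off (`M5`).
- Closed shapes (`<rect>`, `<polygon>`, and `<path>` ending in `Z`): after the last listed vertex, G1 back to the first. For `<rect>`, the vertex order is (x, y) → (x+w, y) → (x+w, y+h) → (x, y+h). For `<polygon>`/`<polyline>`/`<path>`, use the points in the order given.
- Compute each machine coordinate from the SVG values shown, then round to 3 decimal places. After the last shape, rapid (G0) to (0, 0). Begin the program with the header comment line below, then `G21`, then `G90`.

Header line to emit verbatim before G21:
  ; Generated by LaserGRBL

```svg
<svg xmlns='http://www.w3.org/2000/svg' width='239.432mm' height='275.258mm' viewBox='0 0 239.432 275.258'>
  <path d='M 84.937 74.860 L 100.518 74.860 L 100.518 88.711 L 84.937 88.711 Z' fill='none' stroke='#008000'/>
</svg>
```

Since the viewBox matches the mm dimensions, user units are millimetres directly. The only transform is the Y-flip y_m = 275.258 − y_svg.

Shape 1 is a rectangle drawn with `<path>`. Its stroke #008000 means score at S411, F1481. After flipping Y the toolpath is (84.937,200.398) → (100.518,200.398) → (100.518,186.547) → (84.937,186.547) → (84.937,200.398), returning to the start.

; Generated by LaserGRBL
G21
G90
G0 X84.937 Y200.398
M3 S411
G01 X100.518 Y200.398 F1481
G01 X100.518 Y186.547
G01 X84.937 Y186.547
G01 X84.937 Y200.398
M5
G0 X0.000 Y0.000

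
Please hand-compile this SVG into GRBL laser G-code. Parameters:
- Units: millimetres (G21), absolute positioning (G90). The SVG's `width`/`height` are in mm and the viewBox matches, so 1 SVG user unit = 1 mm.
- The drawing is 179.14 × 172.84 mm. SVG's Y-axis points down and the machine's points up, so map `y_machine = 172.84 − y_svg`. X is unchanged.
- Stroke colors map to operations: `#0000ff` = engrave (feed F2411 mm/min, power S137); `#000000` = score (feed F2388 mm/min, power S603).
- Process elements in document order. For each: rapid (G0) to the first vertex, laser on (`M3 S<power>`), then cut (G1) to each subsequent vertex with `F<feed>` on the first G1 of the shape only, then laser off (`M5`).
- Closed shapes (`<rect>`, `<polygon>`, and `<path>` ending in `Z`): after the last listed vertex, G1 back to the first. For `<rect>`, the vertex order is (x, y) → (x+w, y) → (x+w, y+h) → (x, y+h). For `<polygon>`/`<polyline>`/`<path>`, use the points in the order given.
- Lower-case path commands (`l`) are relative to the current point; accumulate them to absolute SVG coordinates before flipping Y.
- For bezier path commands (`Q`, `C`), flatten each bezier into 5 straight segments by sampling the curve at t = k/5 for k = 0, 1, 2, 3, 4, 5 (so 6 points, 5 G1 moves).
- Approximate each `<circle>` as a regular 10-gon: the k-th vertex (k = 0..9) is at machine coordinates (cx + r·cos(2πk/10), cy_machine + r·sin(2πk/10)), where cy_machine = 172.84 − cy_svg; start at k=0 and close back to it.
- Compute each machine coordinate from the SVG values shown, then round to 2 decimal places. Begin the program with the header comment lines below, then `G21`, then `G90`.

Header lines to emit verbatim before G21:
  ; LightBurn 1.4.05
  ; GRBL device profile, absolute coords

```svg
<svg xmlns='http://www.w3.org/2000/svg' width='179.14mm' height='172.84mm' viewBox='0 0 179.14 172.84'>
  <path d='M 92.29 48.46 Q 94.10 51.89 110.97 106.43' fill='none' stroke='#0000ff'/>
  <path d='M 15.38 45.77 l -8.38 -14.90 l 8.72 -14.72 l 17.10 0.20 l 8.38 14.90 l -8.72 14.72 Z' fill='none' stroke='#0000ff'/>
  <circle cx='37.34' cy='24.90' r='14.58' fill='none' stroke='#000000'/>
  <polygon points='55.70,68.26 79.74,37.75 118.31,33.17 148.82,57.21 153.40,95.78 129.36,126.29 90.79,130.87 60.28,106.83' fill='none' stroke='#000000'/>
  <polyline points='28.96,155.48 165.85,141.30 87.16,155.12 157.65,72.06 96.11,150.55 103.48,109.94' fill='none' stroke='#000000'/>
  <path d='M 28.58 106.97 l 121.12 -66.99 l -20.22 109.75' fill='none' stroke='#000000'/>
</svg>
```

; LightBurn 1.4.05
; GRBL device profile, absolute coords
G21
G90
G0 X92.29 Y124.38
M3 S137
G1 X93.62 Y120.96 F2411
G1 X96.15 Y113.46
G1 X99.88 Y101.86
G1 X104.82 Y86.18
G1 X110.97 Y66.41
M5
G0 X15.38 Y127.07
M3 S137
G1 X7.00 Y141.97 F2411
G1 X15.72 Y156.69
G1 X32.82 Y156.49
G1 X41.20 Y141.59
G1 X32.48 Y126.87
G1 X15.38 Y127.07
M5
G0 X51.92 Y147.94
M3 S603
G1 X49.14 Y156.51 F2388
G1 X41.85 Y161.81
G1 X32.83 Y161.81
G1 X25.54 Y156.51
G1 X22.76 Y147.94
G1 X25.54 Y139.37
G1 X32.83 Y134.07
G1 X41.85 Y134.07
G1 X49.14 Y139.37
G1 X51.92 Y147.94
M5
G0 X55.70 Y104.58
M3 S603
G1 X79.74 Y135.09 F2388
G1 X118.31 Y139.67
G1 X148.82 Y115.63
G1 X153.40 Y77.06
G1 X129.36 Y46.55
G1 X90.79 Y41.97
G1 X60.28 Y66.01
G1 X55.70 Y104.58
M5
G0 X28.96 Y17.36
M3 S603
G1 X165.85 Y31.54 F2388
G1 X87.16 Y17.72
G1 X157.65 Y100.78
G1 X96.11 Y22.29
G1 X103.48 Y62.90
M5
G0 X28.58 Y65.87
M3 S603
G1 X149.70 Y132.86 F2388
G1 X129.48 Y23.11
M5

1 u = 1 mm; y_m = 172.84 − y.

[1] `<path>` quadratic bezier, #0000ff→engrave S137 F2411: (92.29,124.38) → (93.62,120.96) → (96.15,113.46) → (99.88,101.86) → (104.82,86.18) → (110.97,66.41)

[2] `<path>` regular polygon, #0000ff→engrave S137 F2411: (15.38,127.07) → (7.00,141.97) → (15.72,156.69) → (32.82,156.49) → (41.20,141.59) → (32.48,126.87) → (15.38,127.07) (closed)

[3] `<circle>` circle, #000000→score S603 F2388: (51.92,147.94) → (49.14,156.51) → (41.85,161.81) → (32.83,161.81) → (25.54,156.51) → (22.76,147.94) → (25.54,139.37) → (32.83,134.07) → (41.85,134.07) → (49.14,139.37) → (51.92,147.94) (closed)

[4] `<polygon>` regular polygon, #000000→score S603 F2388: (55.70,104.58) → (79.74,135.09) → (118.31,139.67) → (148.82,115.63) → (153.40,77.06) → (129.36,46.55) → (90.79,41.97) → (60.28,66.01) → (55.70,104.58) (closed)

[5] `<polyline>` open polyline, #000000→score S603 F2388: (28.96,17.36) → (165.85,31.54) → (87.16,17.72) → (157.65,100.78) → (96.11,22.29) → (103.48,62.90)

[6] `<path>` open polyline, #000000→score S603 F2388: (28.58,65.87) → (149.70,132.86) → (129.48,23.11)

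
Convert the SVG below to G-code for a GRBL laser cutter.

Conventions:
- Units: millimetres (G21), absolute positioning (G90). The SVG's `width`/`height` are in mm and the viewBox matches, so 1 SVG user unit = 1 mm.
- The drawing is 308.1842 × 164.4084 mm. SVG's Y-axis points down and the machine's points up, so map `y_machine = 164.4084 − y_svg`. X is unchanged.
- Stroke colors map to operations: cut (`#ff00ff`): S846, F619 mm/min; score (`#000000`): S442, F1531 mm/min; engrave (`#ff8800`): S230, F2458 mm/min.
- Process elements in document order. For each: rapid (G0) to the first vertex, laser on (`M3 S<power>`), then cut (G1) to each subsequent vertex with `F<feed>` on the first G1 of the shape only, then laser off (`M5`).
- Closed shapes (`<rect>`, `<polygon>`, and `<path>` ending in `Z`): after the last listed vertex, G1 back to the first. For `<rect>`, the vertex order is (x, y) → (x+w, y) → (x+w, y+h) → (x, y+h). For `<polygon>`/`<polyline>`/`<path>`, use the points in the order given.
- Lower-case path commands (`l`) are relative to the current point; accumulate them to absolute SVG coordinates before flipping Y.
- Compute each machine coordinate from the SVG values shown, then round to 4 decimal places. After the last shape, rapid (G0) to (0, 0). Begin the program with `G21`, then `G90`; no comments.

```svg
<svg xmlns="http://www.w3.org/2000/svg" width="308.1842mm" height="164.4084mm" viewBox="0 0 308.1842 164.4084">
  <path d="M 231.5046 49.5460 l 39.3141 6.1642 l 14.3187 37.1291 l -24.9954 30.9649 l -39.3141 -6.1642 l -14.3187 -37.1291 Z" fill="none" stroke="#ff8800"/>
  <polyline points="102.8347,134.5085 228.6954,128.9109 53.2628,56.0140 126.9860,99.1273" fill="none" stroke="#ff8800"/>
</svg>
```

G21
G90
G0 X231.5046 Y114.8624
M3 S230
G1 X270.8187 Y108.6982 F2458
G1 X285.1374 Y71.5691
G1 X260.1420 Y40.6042
G1 X220.8279 Y46.7684
G1 X206.5092 Y83.8975
G1 X231.5046 Y114.8624
M5
G0 X102.8347 Y29.8999
M3 S230
G1 X228.6954 Y35.4975 F2458
G1 X53.2628 Y108.3944
G1 X126.9860 Y65.2811
M5
G0 X0.0000 Y0.0000

Since the viewBox matches the mm dimensions, user units are millimetres directly. The only transform is the Y-flip y_m = 164.4084 − y_svg.

Shape 1 is a regular polygon drawn with `<path>`. Its stroke #ff8800 means engrave at S230, F2458. After flipping Y the toolpath is (231.5046,114.8624) → (270.8187,108.6982) → (285.1374,71.5691) → (260.1420,40.6042) → (220.8279,46.7684) → (206.5092,83.8975) → (231.5046,114.8624), returning to the start.

Shape 2 is a open polyline drawn with `<polyline>`. Its stroke #ff8800 means engrave at S230, F2458. After flipping Y the toolpath is (102.8347,29.8999) → (228.6954,35.4975) → (53.2628,108.3944) → (126.9860,65.2811).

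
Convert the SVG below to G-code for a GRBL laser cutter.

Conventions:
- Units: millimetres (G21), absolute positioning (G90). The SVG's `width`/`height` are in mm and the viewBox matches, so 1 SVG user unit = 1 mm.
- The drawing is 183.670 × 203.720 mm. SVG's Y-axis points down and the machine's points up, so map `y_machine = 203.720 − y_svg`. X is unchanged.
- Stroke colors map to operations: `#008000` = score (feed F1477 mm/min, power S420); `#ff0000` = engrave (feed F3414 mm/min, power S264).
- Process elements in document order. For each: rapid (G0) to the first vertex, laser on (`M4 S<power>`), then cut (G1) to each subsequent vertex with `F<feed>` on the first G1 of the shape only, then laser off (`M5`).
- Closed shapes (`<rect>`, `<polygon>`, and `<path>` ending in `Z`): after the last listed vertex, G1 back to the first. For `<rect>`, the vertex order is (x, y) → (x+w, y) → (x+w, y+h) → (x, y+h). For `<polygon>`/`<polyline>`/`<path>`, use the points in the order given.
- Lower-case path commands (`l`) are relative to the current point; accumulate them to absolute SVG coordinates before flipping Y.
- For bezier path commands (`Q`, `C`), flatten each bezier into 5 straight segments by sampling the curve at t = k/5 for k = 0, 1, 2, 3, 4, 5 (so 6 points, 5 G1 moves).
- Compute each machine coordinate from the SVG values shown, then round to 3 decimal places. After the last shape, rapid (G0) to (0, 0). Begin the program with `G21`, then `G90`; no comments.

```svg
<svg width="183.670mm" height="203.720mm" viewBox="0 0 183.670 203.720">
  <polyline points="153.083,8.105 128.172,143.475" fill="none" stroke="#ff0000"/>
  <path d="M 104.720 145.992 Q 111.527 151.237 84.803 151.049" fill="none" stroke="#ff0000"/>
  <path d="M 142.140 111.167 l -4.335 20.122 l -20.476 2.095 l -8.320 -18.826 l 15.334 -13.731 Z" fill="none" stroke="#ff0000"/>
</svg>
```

G21
G90
G0 X153.083 Y195.615
M4 S264
G1 X128.172 Y60.245 F3414
M5
G0 X104.720 Y57.728
M4 S264
G1 X106.102 Y55.847 F3414
G1 X104.801 Y54.401
G1 X100.817 Y53.390
G1 X94.151 Y52.813
G1 X84.803 Y52.671
M5
G0 X142.140 Y92.553
M4 S264
G1 X137.805 Y72.431 F3414
G1 X117.329 Y70.336
G1 X109.009 Y89.162
G1 X124.343 Y102.893
G1 X142.140 Y92.553
M5
G0 X0.000 Y0.000

1 u = 1 mm; y_m = 203.720 − y.

[1] `<polyline>` line segment, #ff0000→engrave S264 F3414: (153.083,195.615) → (128.172,60.245)

[2] `<path>` quadratic bezier, #ff0000→engrave S264 F3414: (104.720,57.728) → (106.102,55.847) → (104.801,54.401) → (100.817,53.390) → (94.151,52.813) → (84.803,52.671)

[3] `<path>` regular polygon, #ff0000→engrave S264 F3414: (142.140,92.553) → (137.805,72.431) → (117.329,70.336) → (109.009,89.162) → (124.343,102.893) → (142.140,92.553) (closed)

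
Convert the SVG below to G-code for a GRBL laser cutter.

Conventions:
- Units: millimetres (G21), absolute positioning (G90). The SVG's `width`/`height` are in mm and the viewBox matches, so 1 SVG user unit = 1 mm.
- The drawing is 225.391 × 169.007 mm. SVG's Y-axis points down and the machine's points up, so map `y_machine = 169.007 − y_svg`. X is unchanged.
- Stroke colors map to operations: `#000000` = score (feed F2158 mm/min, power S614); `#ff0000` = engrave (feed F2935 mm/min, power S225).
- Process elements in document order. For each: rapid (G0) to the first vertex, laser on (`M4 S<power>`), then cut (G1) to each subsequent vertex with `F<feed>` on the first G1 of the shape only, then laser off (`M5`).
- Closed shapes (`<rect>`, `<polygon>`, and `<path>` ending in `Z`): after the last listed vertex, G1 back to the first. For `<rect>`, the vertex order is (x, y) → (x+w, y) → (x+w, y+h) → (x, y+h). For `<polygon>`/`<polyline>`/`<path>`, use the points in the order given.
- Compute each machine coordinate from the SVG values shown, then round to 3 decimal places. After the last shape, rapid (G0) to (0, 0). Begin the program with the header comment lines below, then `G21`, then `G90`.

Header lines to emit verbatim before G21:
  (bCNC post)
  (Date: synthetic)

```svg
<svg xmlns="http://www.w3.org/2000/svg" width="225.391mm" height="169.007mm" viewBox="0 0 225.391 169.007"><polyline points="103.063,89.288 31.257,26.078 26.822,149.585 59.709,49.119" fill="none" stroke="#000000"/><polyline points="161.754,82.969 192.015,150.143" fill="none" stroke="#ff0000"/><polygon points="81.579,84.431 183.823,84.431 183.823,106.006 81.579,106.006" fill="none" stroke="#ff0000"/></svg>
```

(bCNC post)
(Date: synthetic)
G21
G90
G0 X103.063 Y79.719
M4 S614
G1 X31.257 Y142.929 F2158
G1 X26.822 Y19.422
G1 X59.709 Y119.888
M5
G0 X161.754 Y86.038
M4 S225
G1 X192.015 Y18.864 F2935
M5
G0 X81.579 Y84.576
M4 S225
G1 X183.823 Y84.576 F2935
G1 X183.823 Y63.001
G1 X81.579 Y63.001
G1 X81.579 Y84.576
M5
G0 X0.000 Y0.000

1 u = 1 mm; y_m = 169.007 − y.

[1] `<polyline>` open polyline, #000000→score S614 F2158: (103.063,79.719) → (31.257,142.929) → (26.822,19.422) → (59.709,119.888)

[2] `<polyline>` line segment, #ff0000→engrave S225 F2935: (161.754,86.038) → (192.015,18.864)

[3] `<polygon>` rectangle, #ff0000→engrave S225 F2935: (81.579,84.576) → (183.823,84.576) → (183.823,63.001) → (81.579,63.001) → (81.579,84.576) (closed)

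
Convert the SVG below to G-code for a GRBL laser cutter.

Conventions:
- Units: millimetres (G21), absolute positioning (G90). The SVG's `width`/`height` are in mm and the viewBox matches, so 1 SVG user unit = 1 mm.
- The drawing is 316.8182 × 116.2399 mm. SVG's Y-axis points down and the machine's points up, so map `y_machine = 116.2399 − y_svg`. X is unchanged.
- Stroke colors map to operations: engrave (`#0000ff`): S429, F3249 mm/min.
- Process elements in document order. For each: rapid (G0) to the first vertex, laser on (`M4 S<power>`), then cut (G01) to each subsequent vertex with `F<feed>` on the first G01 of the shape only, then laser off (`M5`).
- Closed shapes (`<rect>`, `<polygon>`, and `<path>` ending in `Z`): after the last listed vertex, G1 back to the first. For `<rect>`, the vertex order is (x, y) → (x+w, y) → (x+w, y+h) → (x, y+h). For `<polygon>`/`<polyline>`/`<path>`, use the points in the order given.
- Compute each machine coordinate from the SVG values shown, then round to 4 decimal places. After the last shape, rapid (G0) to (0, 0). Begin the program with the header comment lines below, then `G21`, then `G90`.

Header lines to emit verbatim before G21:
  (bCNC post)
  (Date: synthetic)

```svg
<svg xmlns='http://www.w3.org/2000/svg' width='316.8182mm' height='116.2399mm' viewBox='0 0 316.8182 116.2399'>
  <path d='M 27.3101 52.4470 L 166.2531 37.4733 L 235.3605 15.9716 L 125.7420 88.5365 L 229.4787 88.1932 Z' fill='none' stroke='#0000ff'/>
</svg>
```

1 u = 1 mm; y_m = 116.2399 − y.

[1] `<path>` closed polygon, #0000ff→engrave S429 F3249: (27.3101,63.7929) → (166.2531,78.7666) → (235.3605,100.2683) → (125.7420,27.7034) → (229.4787,28.0467) → (27.3101,63.7929) (closed)

(bCNC post)
(Date: synthetic)
G21
G90
G0 X27.3101 Y63.7929
M4 S429
G01 X166.2531 Y78.7666 F3249
G01 X235.3605 Y100.2683
G01 X125.7420 Y27.7034
G01 X229.4787 Y28.0467
G01 X27.3101 Y63.7929
M5
G0 X0.0000 Y0.0000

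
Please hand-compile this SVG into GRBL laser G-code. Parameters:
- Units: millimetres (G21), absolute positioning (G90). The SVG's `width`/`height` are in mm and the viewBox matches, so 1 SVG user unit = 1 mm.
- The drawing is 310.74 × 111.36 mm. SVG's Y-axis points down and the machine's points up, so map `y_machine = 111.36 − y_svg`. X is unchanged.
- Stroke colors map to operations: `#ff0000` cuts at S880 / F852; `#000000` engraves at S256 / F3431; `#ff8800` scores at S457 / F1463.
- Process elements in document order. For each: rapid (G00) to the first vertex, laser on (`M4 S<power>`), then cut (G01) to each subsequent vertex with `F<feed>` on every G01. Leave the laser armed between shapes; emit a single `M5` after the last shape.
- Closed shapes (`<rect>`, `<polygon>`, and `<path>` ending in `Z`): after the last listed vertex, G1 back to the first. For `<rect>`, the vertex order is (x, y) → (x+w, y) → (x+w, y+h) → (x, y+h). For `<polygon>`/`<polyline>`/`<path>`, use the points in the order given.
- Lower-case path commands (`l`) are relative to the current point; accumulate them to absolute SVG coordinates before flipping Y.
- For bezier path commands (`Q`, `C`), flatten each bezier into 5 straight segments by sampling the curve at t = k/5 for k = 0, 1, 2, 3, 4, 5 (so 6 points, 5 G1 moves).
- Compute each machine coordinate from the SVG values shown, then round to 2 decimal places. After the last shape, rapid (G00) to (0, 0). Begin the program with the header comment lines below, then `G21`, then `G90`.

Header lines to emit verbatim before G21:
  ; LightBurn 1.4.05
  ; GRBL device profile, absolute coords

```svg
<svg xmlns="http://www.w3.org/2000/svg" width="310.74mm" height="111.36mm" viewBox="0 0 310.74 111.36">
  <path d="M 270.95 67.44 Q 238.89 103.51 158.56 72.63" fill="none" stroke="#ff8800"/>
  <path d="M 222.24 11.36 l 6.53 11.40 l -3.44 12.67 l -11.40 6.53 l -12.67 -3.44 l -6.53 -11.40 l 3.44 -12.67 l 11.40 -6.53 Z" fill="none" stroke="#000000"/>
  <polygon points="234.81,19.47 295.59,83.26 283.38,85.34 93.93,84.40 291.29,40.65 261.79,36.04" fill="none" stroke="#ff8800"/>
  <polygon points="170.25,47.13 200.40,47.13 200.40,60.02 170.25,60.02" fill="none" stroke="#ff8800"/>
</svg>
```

; LightBurn 1.4.05
; GRBL device profile, absolute coords
G21
G90
G00 X270.95 Y43.92
M4 S457
G01 X256.20 Y32.17 F1463
G01 X237.58 Y25.78 F1463
G01 X215.10 Y24.74 F1463
G01 X188.76 Y29.06 F1463
G01 X158.56 Y38.73 F1463
G00 X222.24 Y100.00
M4 S256
G01 X228.77 Y88.60 F3431
G01 X225.33 Y75.93 F3431
G01 X213.93 Y69.40 F3431
G01 X201.26 Y72.84 F3431
G01 X194.73 Y84.24 F3431
G01 X198.17 Y96.91 F3431
G01 X209.57 Y103.44 F3431
G01 X222.24 Y100.00 F3431
G00 X234.81 Y91.89
M4 S457
G01 X295.59 Y28.10 F1463
G01 X283.38 Y26.02 F1463
G01 X93.93 Y26.96 F1463
G01 X291.29 Y70.71 F1463
G01 X261.79 Y75.32 F1463
G01 X234.81 Y91.89 F1463
G00 X170.25 Y64.23
M4 S457
G01 X200.40 Y64.23 F1463
G01 X200.40 Y51.34 F1463
G01 X170.25 Y51.34 F1463
G01 X170.25 Y64.23 F1463
M5
G00 X0.00 Y0.00

viewBox `0 0 310.74 111.36` with mm width/height → 1 unit = 1 mm. Flip: y_m = 111.36 − y_svg.

**Shape 1** — `<path>` quadratic bezier, stroke `#ff8800` → score (S457, F1463). Control points (SVG): P0=(270.95,67.44), P1=(238.89,103.51), P2=(158.56,72.63); sampled at t=k/5. Machine vertices: (270.95,43.92) → (256.20,32.17) → (237.58,25.78) → (215.10,24.74) → (188.76,29.06) → (158.56,38.73). Open path.

**Shape 2** — `<path>` regular polygon, stroke `#000000` → engrave (S256, F3431). Machine vertices: (222.24,100.00) → (228.77,88.60) → (225.33,75.93) → (213.93,69.40) → (201.26,72.84) → (194.73,84.24) → (198.17,96.91) → (209.57,103.44) → (222.24,100.00). Closed: final G1 returns to the first vertex.

**Shape 3** — `<polygon>` closed polygon, stroke `#ff8800` → score (S457, F1463). Machine vertices: (234.81,91.89) → (295.59,28.10) → (283.38,26.02) → (93.93,26.96) → (291.29,70.71) → (261.79,75.32) → (234.81,91.89). Closed: final G1 returns to the first vertex.

**Shape 4** — `<polygon>` rectangle, stroke `#ff8800` → score (S457, F1463). Machine vertices: (170.25,64.23) → (200.40,64.23) → (200.40,51.34) → (170.25,51.34) → (170.25,64.23). Closed: final G1 returns to the first vertex.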